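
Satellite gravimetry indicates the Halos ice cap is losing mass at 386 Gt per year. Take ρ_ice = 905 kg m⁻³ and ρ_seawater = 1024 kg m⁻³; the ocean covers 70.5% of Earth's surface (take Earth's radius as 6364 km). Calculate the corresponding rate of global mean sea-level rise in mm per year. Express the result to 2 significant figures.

≈ 1.1 mm/yr

ρ_w = 1024 kg m⁻³. Annual water volume added = 386 Gt / ρ_w = 3.860×10^14 kg / 1024 kg m⁻³ = 3.770×10^11 m³.
Δh per year = 3.770×10^11 / 3.59×10^14 = 1.05×10^-3 m = 1.1 mm.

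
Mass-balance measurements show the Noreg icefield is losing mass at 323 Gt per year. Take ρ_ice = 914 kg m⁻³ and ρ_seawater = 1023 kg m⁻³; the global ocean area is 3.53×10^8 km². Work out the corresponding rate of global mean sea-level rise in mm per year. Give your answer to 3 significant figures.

≈ 0.894 mm/yr

ρ_w = 1023 kg m⁻³. Annual water volume added = 323 Gt / ρ_w = 3.230×10^14 kg / 1023 kg m⁻³ = 3.157×10^11 m³.
Δh per year = 3.157×10^11 / 3.53×10^14 = 8.94×10^-4 m = 0.894 mm.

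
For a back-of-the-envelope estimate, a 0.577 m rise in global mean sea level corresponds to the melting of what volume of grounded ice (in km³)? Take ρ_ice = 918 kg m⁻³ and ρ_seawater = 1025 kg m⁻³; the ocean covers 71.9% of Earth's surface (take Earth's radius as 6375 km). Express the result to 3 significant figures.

≈ 2.37×10^5 km³

Required water volume = Δh × A = 0.577 m × 3.67×10^14 m² = 2.119×10^14 m³ = 2.119×10^5 km³.
Ice volume = water volume × ρ_w/ρ_ice = 2.119×10^5 × 1025/918 = 2.37×10^5 km³.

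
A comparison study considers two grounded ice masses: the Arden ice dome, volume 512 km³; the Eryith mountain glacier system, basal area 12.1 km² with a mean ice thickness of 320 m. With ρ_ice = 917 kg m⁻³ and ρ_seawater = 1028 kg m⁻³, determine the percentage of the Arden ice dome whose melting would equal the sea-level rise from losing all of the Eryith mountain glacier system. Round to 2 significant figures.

≈ 0.76 %

Equal sea-level rise means equal mass of meltwater, i.e. equal mass of ice lost.
Ice mass of Eryith: 3.551×10^12 kg; ice mass of Arden: 4.695×10^14 kg.
Fraction required = 3.551×10^12 / 4.695×10^14 = 7.56×10^-3 → 0.76 %.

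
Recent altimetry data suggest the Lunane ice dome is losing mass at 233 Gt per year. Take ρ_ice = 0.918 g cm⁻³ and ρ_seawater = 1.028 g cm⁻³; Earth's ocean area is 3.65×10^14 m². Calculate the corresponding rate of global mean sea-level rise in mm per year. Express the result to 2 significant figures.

ρ_w = 1.028 g cm⁻³ = 1028 kg m⁻³. Annual water volume added = 233 Gt / ρ_w = 2.330×10^14 kg / 1028 kg m⁻³ = 2.267×10^11 m³.
Δh per year = 2.267×10^11 / 3.65×10^14 = 6.21×10^-4 m = 0.62 mm.

≈ 0.62 mm/yr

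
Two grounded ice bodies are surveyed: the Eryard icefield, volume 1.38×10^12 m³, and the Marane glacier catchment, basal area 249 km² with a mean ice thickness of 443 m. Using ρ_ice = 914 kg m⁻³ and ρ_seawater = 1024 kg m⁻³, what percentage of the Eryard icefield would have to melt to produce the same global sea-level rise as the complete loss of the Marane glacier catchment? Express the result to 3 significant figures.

Equal sea-level rise means equal mass of meltwater, i.e. equal mass of ice lost.
Ice mass of Marane: 1.008×10^14 kg; ice mass of Eryard: 1.261×10^15 kg.
Fraction required = 1.008×10^14 / 1.261×10^15 = 0.0799 → 7.99 %.

≈ 7.99 %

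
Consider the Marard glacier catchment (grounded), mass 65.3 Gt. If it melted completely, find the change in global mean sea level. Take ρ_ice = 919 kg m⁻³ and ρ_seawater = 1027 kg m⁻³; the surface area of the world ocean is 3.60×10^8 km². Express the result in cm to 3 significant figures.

≈ 0.0177 cm

Marard: 65.3 Gt = 6.530×10^13 kg; dividing by ρ_w = 1027 kg m⁻³ gives 6.358×10^10 m³ of water.
Spread over 3.60×10^14 m² of ocean, Δh = 6.358×10^10 / 3.60×10^14 = 1.77×10^-4 m = 0.0177 cm.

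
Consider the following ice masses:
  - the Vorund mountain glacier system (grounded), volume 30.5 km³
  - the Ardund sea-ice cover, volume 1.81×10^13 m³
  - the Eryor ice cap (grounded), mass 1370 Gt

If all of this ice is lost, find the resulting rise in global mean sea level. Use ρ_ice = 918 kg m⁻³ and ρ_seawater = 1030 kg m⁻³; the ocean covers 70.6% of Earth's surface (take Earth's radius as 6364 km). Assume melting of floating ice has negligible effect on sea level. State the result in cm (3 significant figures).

≈ 0.378 cm

Vorund: 30.5 km³ × (918/1030) = 27.18 km³ of water.
The Ardund sea-ice cover is floating and already displaces its own weight of water, so its melt adds essentially nothing to sea level.
Eryor: 1370 Gt = 1.370×10^15 kg; dividing by ρ_w = 1030 kg m⁻³ gives 1.330×10^12 m³ of water.
Total added water ≈ 1.357×10^12 m³ over 3.59×10^14 m² → Δh = 3.78×10^-3 m = 0.378 cm.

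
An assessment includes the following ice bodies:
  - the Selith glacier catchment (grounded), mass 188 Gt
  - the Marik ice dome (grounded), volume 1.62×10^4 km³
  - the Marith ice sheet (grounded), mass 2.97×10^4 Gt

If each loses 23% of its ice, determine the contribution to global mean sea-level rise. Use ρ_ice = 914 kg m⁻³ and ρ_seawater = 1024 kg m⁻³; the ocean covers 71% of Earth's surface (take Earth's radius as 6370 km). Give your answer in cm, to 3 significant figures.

≈ 2.77 cm

Selith: 0.23 × 188 Gt = 4.324×10^13 kg; dividing by ρ_w = 1024 kg m⁻³ gives 4.223×10^10 m³ of water.
Marik: 0.23 × 1.62×10^4 km³ × (914/1024) = 3326 km³ of water.
Marith: 0.23 × 2.97×10^4 Gt = 6.831×10^15 kg; dividing by ρ_w = 1024 kg m⁻³ gives 6.671×10^12 m³ of water.
Total added water ≈ 1.004×10^13 m³ over 3.62×10^14 m² → Δh = 0.0277 m = 2.77 cm.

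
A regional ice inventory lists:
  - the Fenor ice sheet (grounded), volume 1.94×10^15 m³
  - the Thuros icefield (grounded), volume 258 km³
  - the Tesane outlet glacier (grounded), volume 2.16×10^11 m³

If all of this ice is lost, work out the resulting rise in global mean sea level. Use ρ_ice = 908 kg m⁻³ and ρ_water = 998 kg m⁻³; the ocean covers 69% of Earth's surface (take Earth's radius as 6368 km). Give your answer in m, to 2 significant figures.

≈ 5.0 m

Fenor: 1.94×10^15 m³ × (908/998) = 1.765×10^15 m³ of water.
Thuros: 258 km³ × (908/998) = 234.7 km³ of water.
Tesane: 2.16×10^11 m³ × (908/998) = 1.965×10^11 m³ of water.
Total added water ≈ 1.765×10^15 m³ over 3.52×10^14 m² → Δh = 5.02 m.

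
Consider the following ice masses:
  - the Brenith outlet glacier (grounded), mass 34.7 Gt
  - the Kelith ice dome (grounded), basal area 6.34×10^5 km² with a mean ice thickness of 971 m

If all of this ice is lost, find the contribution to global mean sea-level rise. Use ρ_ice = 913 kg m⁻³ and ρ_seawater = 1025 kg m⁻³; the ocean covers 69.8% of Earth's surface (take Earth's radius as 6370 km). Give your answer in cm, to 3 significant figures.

≈ 154 cm

Brenith: 34.7 Gt = 3.470×10^13 kg; dividing by ρ_w = 1025 kg m⁻³ gives 3.385×10^10 m³ of water.
Kelith: ice volume = 6.34×10^5 km² × 971 m = 6.156×10^5 km³; 6.156×10^5 × (913/1025) = 5.483×10^5 km³ of water.
Total added water ≈ 5.484×10^14 m³ over 3.56×10^14 m² → Δh = 1.54 m = 154 cm.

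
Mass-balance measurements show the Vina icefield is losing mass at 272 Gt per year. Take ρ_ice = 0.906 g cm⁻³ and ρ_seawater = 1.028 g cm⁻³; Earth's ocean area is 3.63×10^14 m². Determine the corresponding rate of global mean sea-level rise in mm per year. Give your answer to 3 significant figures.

ρ_w = 1.028 g cm⁻³ = 1028 kg m⁻³. Annual water volume added = 272 Gt / ρ_w = 2.720×10^14 kg / 1028 kg m⁻³ = 2.646×10^11 m³.
Δh per year = 2.646×10^11 / 3.63×10^14 = 7.29×10^-4 m = 0.729 mm.

≈ 0.729 mm/yr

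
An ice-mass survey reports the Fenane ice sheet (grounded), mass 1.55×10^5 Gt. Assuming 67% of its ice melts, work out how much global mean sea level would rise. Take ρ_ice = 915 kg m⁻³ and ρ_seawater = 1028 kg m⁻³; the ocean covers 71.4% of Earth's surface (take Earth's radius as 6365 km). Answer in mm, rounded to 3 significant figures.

≈ 278 mm

Fenane: 0.67 × 1.55×10^5 Gt = 1.038×10^17 kg; dividing by ρ_w = 1028 kg m⁻³ gives 1.010×10^14 m³ of water.
Spread over 3.64×10^14 m² of ocean, Δh = 1.010×10^14 / 3.64×10^14 = 0.278 m = 278 mm.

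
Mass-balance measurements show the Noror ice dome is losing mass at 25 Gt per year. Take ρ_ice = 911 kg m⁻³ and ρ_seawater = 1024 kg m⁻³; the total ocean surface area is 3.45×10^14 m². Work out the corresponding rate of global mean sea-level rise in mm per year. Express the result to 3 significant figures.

ρ_w = 1024 kg m⁻³. Annual water volume added = 25 Gt / ρ_w = 2.500×10^13 kg / 1024 kg m⁻³ = 2.441×10^10 m³.
Δh per year = 2.441×10^10 / 3.45×10^14 = 7.08×10^-5 m = 0.0708 mm.

≈ 0.0708 mm/yr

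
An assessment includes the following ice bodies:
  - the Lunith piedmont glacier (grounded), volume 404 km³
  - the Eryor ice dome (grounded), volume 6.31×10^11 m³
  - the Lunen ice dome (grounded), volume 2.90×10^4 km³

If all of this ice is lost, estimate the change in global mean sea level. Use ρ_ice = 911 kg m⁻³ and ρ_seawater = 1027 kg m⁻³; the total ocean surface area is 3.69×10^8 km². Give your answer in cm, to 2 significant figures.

≈ 7.2 cm

Lunith: 404 km³ × (911/1027) = 358.4 km³ of water.
Eryor: 6.31×10^11 m³ × (911/1027) = 5.597×10^11 m³ of water.
Lunen: 2.90×10^4 km³ × (911/1027) = 2.572×10^4 km³ of water.
Total added water ≈ 2.664×10^13 m³ over 3.69×10^14 m² → Δh = 0.0722 m = 7.2 cm.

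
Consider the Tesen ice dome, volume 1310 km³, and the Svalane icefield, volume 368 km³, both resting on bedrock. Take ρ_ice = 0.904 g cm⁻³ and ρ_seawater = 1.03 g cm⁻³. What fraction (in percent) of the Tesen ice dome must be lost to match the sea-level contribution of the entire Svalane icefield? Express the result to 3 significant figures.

≈ 28.1 %

Equal sea-level rise means equal mass of meltwater, i.e. equal mass of ice lost.
Ice mass of Svalane: 3.327×10^14 kg; ice mass of Tesen: 1.184×10^15 kg.
Fraction required = 3.327×10^14 / 1.184×10^15 = 0.281 → 28.1 %.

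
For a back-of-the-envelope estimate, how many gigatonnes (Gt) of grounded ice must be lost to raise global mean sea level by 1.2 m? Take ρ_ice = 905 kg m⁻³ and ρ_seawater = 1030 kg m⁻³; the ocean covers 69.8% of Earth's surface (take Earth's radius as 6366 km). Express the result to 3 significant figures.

≈ 4.39×10^5 Gt

Required water volume = Δh × A = 1.2 m × 3.55×10^14 m² = 4.266×10^14 m³.
ρ_w = 1030 kg m⁻³, so the mass of water = 4.266×10^14 m³ × 1030 kg m⁻³ = 4.394×10^17 kg = 4.39×10^5 Gt (and the same mass of ice, by conservation).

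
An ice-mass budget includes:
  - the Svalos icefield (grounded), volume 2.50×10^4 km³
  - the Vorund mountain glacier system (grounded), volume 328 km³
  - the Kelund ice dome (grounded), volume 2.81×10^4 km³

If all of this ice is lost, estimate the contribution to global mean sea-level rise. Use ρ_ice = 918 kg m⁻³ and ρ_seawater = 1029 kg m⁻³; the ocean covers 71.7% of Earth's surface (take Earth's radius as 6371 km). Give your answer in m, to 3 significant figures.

≈ 0.130 m

Svalos: 2.50×10^4 km³ × (918/1029) = 2.230×10^4 km³ of water.
Vorund: 328 km³ × (918/1029) = 292.6 km³ of water.
Kelund: 2.81×10^4 km³ × (918/1029) = 2.507×10^4 km³ of water.
Total added water ≈ 4.766×10^13 m³ over 3.66×10^14 m² → Δh = 0.130 m.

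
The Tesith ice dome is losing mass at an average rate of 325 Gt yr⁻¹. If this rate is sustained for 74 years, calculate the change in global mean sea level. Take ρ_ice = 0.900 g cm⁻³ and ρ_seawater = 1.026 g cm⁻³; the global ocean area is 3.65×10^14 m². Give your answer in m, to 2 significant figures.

Total mass lost = 325 Gt/yr × 74 yr = 2.405×10^4 Gt = 2.405×10^16 kg.
ρ_w = 1.026 g cm⁻³ = 1026 kg m⁻³, so water volume = 2.405×10^16 / 1026 = 2.344×10^13 m³.
Δh = 2.344×10^13 / 3.65×10^14 = 0.0642 m.

≈ 0.064 m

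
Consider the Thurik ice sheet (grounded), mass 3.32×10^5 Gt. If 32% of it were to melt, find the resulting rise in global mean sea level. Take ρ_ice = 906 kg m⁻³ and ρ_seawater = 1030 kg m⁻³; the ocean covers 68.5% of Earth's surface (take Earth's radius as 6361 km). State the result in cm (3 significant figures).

Thurik: 0.32 × 3.32×10^5 Gt = 1.062×10^17 kg; dividing by ρ_w = 1030 kg m⁻³ gives 1.031×10^14 m³ of water.
Spread over 3.48×10^14 m² of ocean, Δh = 1.031×10^14 / 3.48×10^14 = 0.296 m = 29.6 cm.

≈ 29.6 cm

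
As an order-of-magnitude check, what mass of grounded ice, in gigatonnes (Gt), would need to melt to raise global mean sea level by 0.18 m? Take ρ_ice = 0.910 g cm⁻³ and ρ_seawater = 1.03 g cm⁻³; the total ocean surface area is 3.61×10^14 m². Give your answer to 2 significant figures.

≈ 6.7×10^4 Gt

Required water volume = Δh × A = 0.18 m × 3.61×10^14 m² = 6.498×10^13 m³.
ρ_w = 1.03 g cm⁻³ = 1030 kg m⁻³, so the mass of water = 6.498×10^13 m³ × 1030 kg m⁻³ = 6.693×10^16 kg = 6.7×10^4 Gt (and the same mass of ice, by conservation).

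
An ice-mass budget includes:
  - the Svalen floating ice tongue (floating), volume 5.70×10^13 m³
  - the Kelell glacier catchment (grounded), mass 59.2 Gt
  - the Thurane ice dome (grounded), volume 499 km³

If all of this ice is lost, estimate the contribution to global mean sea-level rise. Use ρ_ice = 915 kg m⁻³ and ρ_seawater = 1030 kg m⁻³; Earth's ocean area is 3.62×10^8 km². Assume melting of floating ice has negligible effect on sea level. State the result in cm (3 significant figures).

≈ 0.138 cm

The Svalen floating ice tongue is floating and already displaces its own weight of water, so its melt adds essentially nothing to sea level.
Kelell: 59.2 Gt = 5.920×10^13 kg; dividing by ρ_w = 1030 kg m⁻³ gives 5.748×10^10 m³ of water.
Thurane: 499 km³ × (915/1030) = 443.3 km³ of water.
Total added water ≈ 5.008×10^11 m³ over 3.62×10^14 m² → Δh = 1.38×10^-3 m = 0.138 cm.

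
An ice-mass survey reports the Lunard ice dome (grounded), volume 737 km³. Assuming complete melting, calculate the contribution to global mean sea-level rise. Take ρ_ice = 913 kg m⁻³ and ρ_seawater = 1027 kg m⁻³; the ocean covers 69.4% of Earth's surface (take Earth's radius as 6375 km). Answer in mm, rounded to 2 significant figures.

≈ 1.8 mm

Lunard: 737 km³ × (913/1027) = 655.2 km³ of water.
Spread over 3.54×10^14 m² of ocean, Δh = 6.552×10^11 / 3.54×10^14 = 1.85×10^-3 m = 1.8 mm.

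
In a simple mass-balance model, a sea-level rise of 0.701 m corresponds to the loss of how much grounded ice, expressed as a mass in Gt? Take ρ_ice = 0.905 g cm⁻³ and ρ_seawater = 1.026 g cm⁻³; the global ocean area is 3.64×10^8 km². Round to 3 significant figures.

≈ 2.62×10^5 Gt

Required water volume = Δh × A = 0.701 m × 3.64×10^14 m² = 2.552×10^14 m³.
ρ_w = 1.026 g cm⁻³ = 1026 kg m⁻³, so the mass of water = 2.552×10^14 m³ × 1026 kg m⁻³ = 2.618×10^17 kg = 2.62×10^5 Gt (and the same mass of ice, by conservation).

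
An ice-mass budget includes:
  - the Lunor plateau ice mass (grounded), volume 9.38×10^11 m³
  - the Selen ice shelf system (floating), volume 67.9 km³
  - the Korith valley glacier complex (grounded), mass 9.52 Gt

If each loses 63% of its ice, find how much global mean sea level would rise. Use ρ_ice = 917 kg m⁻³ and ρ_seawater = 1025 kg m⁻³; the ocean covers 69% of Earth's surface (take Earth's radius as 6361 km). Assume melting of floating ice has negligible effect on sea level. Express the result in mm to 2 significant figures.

Lunor: 0.63 × 9.38×10^11 m³ × (917/1025) = 5.287×10^11 m³ of water.
The Selen ice shelf system is floating and already displaces its own weight of water, so its melt adds essentially nothing to sea level.
Korith: 0.63 × 9.52 Gt = 5.998×10^12 kg; dividing by ρ_w = 1025 kg m⁻³ gives 5.851×10^9 m³ of water.
Total added water ≈ 5.345×10^11 m³ over 3.51×10^14 m² → Δh = 1.52×10^-3 m = 1.5 mm.

≈ 1.5 mm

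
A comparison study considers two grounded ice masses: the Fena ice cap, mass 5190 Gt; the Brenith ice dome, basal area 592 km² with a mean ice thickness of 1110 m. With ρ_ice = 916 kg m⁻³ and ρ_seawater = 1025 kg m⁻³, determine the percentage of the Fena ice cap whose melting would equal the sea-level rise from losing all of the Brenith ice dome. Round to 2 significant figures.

Equal sea-level rise means equal mass of meltwater, i.e. equal mass of ice lost.
Ice mass of Brenith: 6.019×10^14 kg; ice mass of Fena: 5.190×10^15 kg.
Fraction required = 6.019×10^14 / 5.190×10^15 = 0.116 → 12 %.

≈ 12 %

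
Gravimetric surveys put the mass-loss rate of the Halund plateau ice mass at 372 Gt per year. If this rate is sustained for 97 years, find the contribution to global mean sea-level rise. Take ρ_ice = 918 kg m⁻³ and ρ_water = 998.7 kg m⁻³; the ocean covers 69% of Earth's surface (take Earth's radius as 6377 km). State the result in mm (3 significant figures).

Total mass lost = 372 Gt/yr × 97 yr = 3.608×10^4 Gt = 3.608×10^16 kg.
ρ_w = 998.7 kg m⁻³, so water volume = 3.608×10^16 / 998.7 = 3.613×10^13 m³.
Δh = 3.613×10^13 / 3.53×10^14 = 0.102 m = 102 mm.

≈ 102 mm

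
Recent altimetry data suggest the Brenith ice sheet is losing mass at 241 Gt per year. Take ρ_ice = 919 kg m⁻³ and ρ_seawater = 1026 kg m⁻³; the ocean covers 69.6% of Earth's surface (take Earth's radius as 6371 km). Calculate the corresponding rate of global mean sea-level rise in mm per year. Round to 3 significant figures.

ρ_w = 1026 kg m⁻³. Annual water volume added = 241 Gt / ρ_w = 2.410×10^14 kg / 1026 kg m⁻³ = 2.349×10^11 m³.
Δh per year = 2.349×10^11 / 3.55×10^14 = 6.62×10^-4 m = 0.662 mm.

≈ 0.662 mm/yr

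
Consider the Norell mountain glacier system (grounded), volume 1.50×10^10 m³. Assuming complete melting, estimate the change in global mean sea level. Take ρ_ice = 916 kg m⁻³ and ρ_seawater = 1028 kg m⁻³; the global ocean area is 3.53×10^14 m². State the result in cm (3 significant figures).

Norell: 1.50×10^10 m³ × (916/1028) = 1.337×10^10 m³ of water.
Spread over 3.53×10^14 m² of ocean, Δh = 1.337×10^10 / 3.53×10^14 = 3.79×10^-5 m = 3.79×10^-3 cm.

≈ 3.79×10^-3 cm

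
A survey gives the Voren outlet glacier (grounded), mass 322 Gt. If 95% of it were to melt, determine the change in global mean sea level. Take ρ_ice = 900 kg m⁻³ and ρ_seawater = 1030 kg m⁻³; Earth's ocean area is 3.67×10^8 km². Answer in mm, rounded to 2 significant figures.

Voren: 0.95 × 322 Gt = 3.059×10^14 kg; dividing by ρ_w = 1030 kg m⁻³ gives 2.970×10^11 m³ of water.
Spread over 3.67×10^14 m² of ocean, Δh = 2.970×10^11 / 3.67×10^14 = 8.09×10^-4 m = 0.81 mm.

≈ 0.81 mm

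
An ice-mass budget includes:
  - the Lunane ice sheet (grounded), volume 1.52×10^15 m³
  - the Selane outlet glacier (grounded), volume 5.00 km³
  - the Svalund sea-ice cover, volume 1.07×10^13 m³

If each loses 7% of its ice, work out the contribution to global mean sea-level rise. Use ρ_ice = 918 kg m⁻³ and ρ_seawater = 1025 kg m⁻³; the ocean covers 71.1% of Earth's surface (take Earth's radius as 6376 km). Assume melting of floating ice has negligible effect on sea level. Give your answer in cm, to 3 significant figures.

≈ 26.2 cm

Lunane: 0.07 × 1.52×10^15 m³ × (918/1025) = 9.529×10^13 m³ of water.
Selane: 0.07 × 5.00 km³ × (918/1025) = 0.3135 km³ of water.
The Svalund sea-ice cover is floating and already displaces its own weight of water, so its melt adds essentially nothing to sea level.
Total added water ≈ 9.529×10^13 m³ over 3.63×10^14 m² → Δh = 0.262 m = 26.2 cm.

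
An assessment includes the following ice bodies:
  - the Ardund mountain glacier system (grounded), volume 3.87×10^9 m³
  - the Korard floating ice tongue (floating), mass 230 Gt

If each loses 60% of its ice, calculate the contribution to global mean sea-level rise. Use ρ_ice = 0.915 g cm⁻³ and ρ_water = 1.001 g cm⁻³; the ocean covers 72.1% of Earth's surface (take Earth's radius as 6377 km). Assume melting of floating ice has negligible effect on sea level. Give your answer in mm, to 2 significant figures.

Ardund: 0.6 × 3.87×10^9 m³ × (915/1001) = 2.123×10^9 m³ of water.
The Korard floating ice tongue is floating and already displaces its own weight of water, so its melt adds essentially nothing to sea level.
Total added water ≈ 2.123×10^9 m³ over 3.68×10^14 m² → Δh = 5.76×10^-6 m = 5.8×10^-3 mm.

≈ 5.8×10^-3 mm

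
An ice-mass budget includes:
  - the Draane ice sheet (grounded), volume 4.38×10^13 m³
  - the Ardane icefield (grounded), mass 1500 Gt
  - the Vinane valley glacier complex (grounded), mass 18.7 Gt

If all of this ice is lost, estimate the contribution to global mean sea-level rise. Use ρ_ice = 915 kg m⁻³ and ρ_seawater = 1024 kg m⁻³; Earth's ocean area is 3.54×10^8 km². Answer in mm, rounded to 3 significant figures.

Draane: 4.38×10^13 m³ × (915/1024) = 3.914×10^13 m³ of water.
Ardane: 1500 Gt = 1.500×10^15 kg; dividing by ρ_w = 1024 kg m⁻³ gives 1.465×10^12 m³ of water.
Vinane: 18.7 Gt = 1.870×10^13 kg; dividing by ρ_w = 1024 kg m⁻³ gives 1.826×10^10 m³ of water.
Total added water ≈ 4.062×10^13 m³ over 3.54×10^14 m² → Δh = 0.115 m = 115 mm.

≈ 115 mm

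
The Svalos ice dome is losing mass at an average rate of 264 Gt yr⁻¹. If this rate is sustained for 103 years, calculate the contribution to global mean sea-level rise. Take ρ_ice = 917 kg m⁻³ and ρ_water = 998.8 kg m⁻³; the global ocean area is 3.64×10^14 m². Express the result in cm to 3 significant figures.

Total mass lost = 264 Gt/yr × 103 yr = 2.719×10^4 Gt = 2.719×10^16 kg.
ρ_w = 998.8 kg m⁻³, so water volume = 2.719×10^16 / 998.8 = 2.722×10^13 m³.
Δh = 2.722×10^13 / 3.64×10^14 = 0.0748 m = 7.48 cm.

≈ 7.48 cm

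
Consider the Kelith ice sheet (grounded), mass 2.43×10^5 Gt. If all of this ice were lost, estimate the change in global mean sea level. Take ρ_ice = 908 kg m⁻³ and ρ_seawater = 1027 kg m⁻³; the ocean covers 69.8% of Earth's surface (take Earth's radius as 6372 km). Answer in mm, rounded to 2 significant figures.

Kelith: 2.43×10^5 Gt = 2.430×10^17 kg; dividing by ρ_w = 1027 kg m⁻³ gives 2.366×10^14 m³ of water.
Spread over 3.56×10^14 m² of ocean, Δh = 2.366×10^14 / 3.56×10^14 = 0.664 m = 660 mm.

≈ 660 mm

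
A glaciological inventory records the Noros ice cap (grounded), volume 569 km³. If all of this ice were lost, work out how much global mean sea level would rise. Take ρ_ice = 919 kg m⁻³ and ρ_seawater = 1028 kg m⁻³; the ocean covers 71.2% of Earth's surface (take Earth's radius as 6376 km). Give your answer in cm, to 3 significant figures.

≈ 0.140 cm

Noros: 569 km³ × (919/1028) = 508.7 km³ of water.
Spread over 3.64×10^14 m² of ocean, Δh = 5.087×10^11 / 3.64×10^14 = 1.40×10^-3 m = 0.140 cm.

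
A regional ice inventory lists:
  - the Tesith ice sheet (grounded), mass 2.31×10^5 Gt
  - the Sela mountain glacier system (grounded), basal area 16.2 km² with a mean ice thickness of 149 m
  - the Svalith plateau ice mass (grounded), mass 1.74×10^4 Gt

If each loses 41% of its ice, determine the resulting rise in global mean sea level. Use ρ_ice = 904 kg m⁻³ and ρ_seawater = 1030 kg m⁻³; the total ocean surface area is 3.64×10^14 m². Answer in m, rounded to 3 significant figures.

≈ 0.272 m

Tesith: 0.41 × 2.31×10^5 Gt = 9.471×10^16 kg; dividing by ρ_w = 1030 kg m⁻³ gives 9.195×10^13 m³ of water.
Sela: ice volume = 16.2 km² × 149 m = 2.414 km³; 0.41 × 2.414 × (904/1030) = 0.8686 km³ of water.
Svalith: 0.41 × 1.74×10^4 Gt = 7.134×10^15 kg; dividing by ρ_w = 1030 kg m⁻³ gives 6.926×10^12 m³ of water.
Total added water ≈ 9.888×10^13 m³ over 3.64×10^14 m² → Δh = 0.272 m.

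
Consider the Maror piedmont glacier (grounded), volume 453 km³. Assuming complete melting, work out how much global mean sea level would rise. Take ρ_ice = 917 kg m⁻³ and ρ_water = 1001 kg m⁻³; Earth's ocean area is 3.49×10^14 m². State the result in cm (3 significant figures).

≈ 0.119 cm

Maror: 453 km³ × (917/1001) = 415.0 km³ of water.
Spread over 3.49×10^14 m² of ocean, Δh = 4.150×10^11 / 3.49×10^14 = 1.19×10^-3 m = 0.119 cm.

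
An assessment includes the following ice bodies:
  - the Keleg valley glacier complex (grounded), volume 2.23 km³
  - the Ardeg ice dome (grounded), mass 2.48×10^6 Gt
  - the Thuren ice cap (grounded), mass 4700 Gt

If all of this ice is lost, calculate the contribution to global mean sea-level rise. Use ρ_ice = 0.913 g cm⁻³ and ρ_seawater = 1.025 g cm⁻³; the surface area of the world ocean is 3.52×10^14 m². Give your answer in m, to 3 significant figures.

Keleg: 2.23 km³ × (913/1025) = 1.986 km³ of water.
Ardeg: 2.48×10^6 Gt = 2.480×10^18 kg; dividing by ρ_w = 1.025 g cm⁻³ = 1025 kg m⁻³ gives 2.420×10^15 m³ of water.
Thuren: 4700 Gt = 4.700×10^15 kg; dividing by ρ_w = 1025 kg m⁻³ gives 4.585×10^12 m³ of water.
Total added water ≈ 2.424×10^15 m³ over 3.52×10^14 m² → Δh = 6.89 m.

≈ 6.89 m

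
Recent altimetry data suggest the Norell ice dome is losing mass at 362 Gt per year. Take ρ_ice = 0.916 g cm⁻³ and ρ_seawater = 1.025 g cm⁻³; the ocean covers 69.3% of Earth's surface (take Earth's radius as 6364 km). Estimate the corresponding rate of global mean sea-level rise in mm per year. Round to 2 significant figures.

≈ 1.0 mm/yr

ρ_w = 1.025 g cm⁻³ = 1025 kg m⁻³. Annual water volume added = 362 Gt / ρ_w = 3.620×10^14 kg / 1025 kg m⁻³ = 3.532×10^11 m³.
Δh per year = 3.532×10^11 / 3.53×10^14 = 1.00×10^-3 m = 1.0 mm.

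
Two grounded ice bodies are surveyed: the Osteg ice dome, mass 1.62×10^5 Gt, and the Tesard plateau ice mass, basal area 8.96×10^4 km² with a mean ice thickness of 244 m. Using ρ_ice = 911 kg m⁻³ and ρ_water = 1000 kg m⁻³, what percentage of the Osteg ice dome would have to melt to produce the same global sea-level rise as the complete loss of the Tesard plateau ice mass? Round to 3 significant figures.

≈ 12.3 %

Equal sea-level rise means equal mass of meltwater, i.e. equal mass of ice lost.
Ice mass of Tesard: 1.992×10^16 kg; ice mass of Osteg: 1.620×10^17 kg.
Fraction required = 1.992×10^16 / 1.620×10^17 = 0.123 → 12.3 %.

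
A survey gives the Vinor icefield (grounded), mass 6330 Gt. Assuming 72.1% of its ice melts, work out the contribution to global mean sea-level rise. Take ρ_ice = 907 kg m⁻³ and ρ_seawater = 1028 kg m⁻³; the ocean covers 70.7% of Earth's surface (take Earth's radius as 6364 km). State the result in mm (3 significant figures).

Vinor: 0.721 × 6330 Gt = 4.564×10^15 kg; dividing by ρ_w = 1028 kg m⁻³ gives 4.440×10^12 m³ of water.
Spread over 3.60×10^14 m² of ocean, Δh = 4.440×10^12 / 3.60×10^14 = 0.0123 m = 12.3 mm.

≈ 12.3 mm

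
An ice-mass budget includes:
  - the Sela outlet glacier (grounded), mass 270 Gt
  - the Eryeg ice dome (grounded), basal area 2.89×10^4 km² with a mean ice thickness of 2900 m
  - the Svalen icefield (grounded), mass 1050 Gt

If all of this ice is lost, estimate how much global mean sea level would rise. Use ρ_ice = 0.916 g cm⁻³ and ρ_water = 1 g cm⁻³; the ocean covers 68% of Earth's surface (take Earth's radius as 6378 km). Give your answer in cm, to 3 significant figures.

Sela: 270 Gt = 2.700×10^14 kg; dividing by ρ_w = 1 g cm⁻³ = 1000 kg m⁻³ gives 2.700×10^11 m³ of water.
Eryeg: ice volume = 2.89×10^4 km² × 2900 m = 8.381×10^4 km³; 8.381×10^4 × (916/1000) = 7.677×10^4 km³ of water.
Svalen: 1050 Gt = 1.050×10^15 kg; dividing by ρ_w = 1000 kg m⁻³ gives 1.050×10^12 m³ of water.
Total added water ≈ 7.809×10^13 m³ over 3.48×10^14 m² → Δh = 0.225 m = 22.5 cm.

≈ 22.5 cm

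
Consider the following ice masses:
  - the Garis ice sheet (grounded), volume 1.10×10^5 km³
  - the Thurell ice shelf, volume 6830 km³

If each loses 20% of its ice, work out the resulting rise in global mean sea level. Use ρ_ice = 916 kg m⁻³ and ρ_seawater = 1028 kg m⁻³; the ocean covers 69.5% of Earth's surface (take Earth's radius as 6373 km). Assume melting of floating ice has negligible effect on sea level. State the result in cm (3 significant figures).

≈ 5.53 cm

Garis: 0.2 × 1.10×10^5 km³ × (916/1028) = 1.960×10^4 km³ of water.
The Thurell ice shelf is floating and already displaces its own weight of water, so its melt adds essentially nothing to sea level.
Total added water ≈ 1.960×10^13 m³ over 3.55×10^14 m² → Δh = 0.0553 m = 5.53 cm.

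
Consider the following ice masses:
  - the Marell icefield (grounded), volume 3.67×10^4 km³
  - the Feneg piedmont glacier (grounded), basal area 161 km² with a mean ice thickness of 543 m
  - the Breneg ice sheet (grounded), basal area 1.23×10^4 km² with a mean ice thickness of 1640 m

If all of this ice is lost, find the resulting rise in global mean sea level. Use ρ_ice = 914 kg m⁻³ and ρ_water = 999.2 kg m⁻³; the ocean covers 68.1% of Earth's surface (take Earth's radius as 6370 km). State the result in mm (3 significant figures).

≈ 150 mm

Marell: 3.67×10^4 km³ × (914/999.2) = 3.357×10^4 km³ of water.
Feneg: ice volume = 161 km² × 543 m = 87.42 km³; 87.42 × (914/999.2) = 79.97 km³ of water.
Breneg: ice volume = 1.23×10^4 km² × 1640 m = 2.017×10^4 km³; 2.017×10^4 × (914/999.2) = 1.845×10^4 km³ of water.
Total added water ≈ 5.210×10^13 m³ over 3.47×10^14 m² → Δh = 0.150 m = 150 mm.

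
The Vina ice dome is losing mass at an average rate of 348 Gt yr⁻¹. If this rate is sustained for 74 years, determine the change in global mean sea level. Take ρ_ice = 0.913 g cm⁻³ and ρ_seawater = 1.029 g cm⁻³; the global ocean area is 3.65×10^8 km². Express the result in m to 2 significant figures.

Total mass lost = 348 Gt/yr × 74 yr = 2.575×10^4 Gt = 2.575×10^16 kg.
ρ_w = 1.029 g cm⁻³ = 1029 kg m⁻³, so water volume = 2.575×10^16 / 1029 = 2.503×10^13 m³.
Δh = 2.503×10^13 / 3.65×10^14 = 0.0686 m.

≈ 0.069 m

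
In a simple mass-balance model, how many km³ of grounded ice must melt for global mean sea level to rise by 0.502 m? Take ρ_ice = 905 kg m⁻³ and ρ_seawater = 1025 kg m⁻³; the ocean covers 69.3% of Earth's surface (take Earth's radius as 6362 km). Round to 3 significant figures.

Required water volume = Δh × A = 0.502 m × 3.52×10^14 m² = 1.769×10^14 m³ = 1.769×10^5 km³.
Ice volume = water volume × ρ_w/ρ_ice = 1.769×10^5 × 1025/905 = 2.00×10^5 km³.

≈ 2.00×10^5 km³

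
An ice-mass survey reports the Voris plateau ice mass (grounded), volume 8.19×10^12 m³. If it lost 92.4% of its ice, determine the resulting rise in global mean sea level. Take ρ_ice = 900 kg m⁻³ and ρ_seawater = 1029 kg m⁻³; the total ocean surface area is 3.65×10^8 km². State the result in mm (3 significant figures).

≈ 18.1 mm

Voris: 0.924 × 8.19×10^12 m³ × (900/1029) = 6.619×10^12 m³ of water.
Spread over 3.65×10^14 m² of ocean, Δh = 6.619×10^12 / 3.65×10^14 = 0.0181 m = 18.1 mm.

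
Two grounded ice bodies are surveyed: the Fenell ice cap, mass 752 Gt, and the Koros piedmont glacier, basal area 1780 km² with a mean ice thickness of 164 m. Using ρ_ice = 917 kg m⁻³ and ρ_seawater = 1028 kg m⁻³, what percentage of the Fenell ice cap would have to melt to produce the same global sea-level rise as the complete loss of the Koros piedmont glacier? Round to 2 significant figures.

Equal sea-level rise means equal mass of meltwater, i.e. equal mass of ice lost.
Ice mass of Koros: 2.677×10^14 kg; ice mass of Fenell: 7.520×10^14 kg.
Fraction required = 2.677×10^14 / 7.520×10^14 = 0.356 → 36 %.

≈ 36 %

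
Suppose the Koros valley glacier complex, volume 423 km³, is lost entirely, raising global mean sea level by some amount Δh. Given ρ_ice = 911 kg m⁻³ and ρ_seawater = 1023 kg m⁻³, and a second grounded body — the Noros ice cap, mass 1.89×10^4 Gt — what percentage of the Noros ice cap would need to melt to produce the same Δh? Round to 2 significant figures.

Equal sea-level rise means equal mass of meltwater, i.e. equal mass of ice lost.
Ice mass of Koros: 3.854×10^14 kg; ice mass of Noros: 1.890×10^16 kg.
Fraction required = 3.854×10^14 / 1.890×10^16 = 0.0204 → 2.0 %.

≈ 2.0 %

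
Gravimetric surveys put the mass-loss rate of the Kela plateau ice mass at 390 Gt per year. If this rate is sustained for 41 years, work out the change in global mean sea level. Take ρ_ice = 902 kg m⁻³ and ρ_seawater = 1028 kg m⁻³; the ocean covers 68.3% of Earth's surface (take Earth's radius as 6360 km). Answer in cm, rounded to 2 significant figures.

≈ 4.5 cm

Total mass lost = 390 Gt/yr × 41 yr = 1.599×10^4 Gt = 1.599×10^16 kg.
ρ_w = 1028 kg m⁻³, so water volume = 1.599×10^16 / 1028 = 1.555×10^13 m³.
Δh = 1.555×10^13 / 3.47×10^14 = 0.0448 m = 4.5 cm.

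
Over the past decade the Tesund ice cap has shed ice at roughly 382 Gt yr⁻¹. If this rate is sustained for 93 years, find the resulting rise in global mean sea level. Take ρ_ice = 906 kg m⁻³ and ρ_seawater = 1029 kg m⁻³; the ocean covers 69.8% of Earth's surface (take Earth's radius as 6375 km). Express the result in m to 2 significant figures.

Total mass lost = 382 Gt/yr × 93 yr = 3.553×10^4 Gt = 3.553×10^16 kg.
ρ_w = 1029 kg m⁻³, so water volume = 3.553×10^16 / 1029 = 3.452×10^13 m³.
Δh = 3.452×10^13 / 3.56×10^14 = 0.0969 m.

≈ 0.097 m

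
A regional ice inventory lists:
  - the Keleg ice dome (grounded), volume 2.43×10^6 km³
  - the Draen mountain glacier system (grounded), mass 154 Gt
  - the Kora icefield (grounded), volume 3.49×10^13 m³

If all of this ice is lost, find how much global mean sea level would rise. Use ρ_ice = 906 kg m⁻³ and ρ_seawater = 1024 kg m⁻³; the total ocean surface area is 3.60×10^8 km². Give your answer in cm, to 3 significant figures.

≈ 606 cm

Keleg: 2.43×10^6 km³ × (906/1024) = 2.150×10^6 km³ of water.
Draen: 154 Gt = 1.540×10^14 kg; dividing by ρ_w = 1024 kg m⁻³ gives 1.504×10^11 m³ of water.
Kora: 3.49×10^13 m³ × (906/1024) = 3.088×10^13 m³ of water.
Total added water ≈ 2.181×10^15 m³ over 3.60×10^14 m² → Δh = 6.06 m = 606 cm.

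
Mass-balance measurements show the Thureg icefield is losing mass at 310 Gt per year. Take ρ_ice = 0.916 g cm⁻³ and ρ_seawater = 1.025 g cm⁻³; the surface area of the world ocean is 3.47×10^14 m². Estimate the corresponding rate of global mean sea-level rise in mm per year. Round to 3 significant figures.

≈ 0.872 mm/yr

ρ_w = 1.025 g cm⁻³ = 1025 kg m⁻³. Annual water volume added = 310 Gt / ρ_w = 3.100×10^14 kg / 1025 kg m⁻³ = 3.024×10^11 m³.
Δh per year = 3.024×10^11 / 3.47×10^14 = 8.72×10^-4 m = 0.872 mm.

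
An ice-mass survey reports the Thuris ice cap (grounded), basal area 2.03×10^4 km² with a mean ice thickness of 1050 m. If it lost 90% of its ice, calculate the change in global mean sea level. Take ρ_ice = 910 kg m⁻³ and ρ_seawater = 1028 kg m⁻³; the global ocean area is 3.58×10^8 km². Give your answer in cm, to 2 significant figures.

Thuris: ice volume = 2.03×10^4 km² × 1050 m = 2.131×10^4 km³; 0.9 × 2.131×10^4 × (910/1028) = 1.698×10^4 km³ of water.
Spread over 3.58×10^14 m² of ocean, Δh = 1.698×10^13 / 3.58×10^14 = 0.0474 m = 4.7 cm.

≈ 4.7 cm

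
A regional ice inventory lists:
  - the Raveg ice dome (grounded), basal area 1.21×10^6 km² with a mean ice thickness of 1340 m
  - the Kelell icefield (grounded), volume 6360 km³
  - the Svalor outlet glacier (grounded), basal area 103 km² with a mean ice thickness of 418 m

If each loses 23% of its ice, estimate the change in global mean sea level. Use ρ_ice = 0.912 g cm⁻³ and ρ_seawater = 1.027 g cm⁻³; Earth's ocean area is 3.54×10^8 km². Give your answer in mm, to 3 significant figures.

Raveg: ice volume = 1.21×10^6 km² × 1340 m = 1.621×10^6 km³; 0.23 × 1.621×10^6 × (912/1027) = 3.312×10^5 km³ of water.
Kelell: 0.23 × 6360 km³ × (912/1027) = 1299 km³ of water.
Svalor: ice volume = 103 km² × 418 m = 43.05 km³; 0.23 × 43.05 × (912/1027) = 8.794 km³ of water.
Total added water ≈ 3.325×10^14 m³ over 3.54×10^14 m² → Δh = 0.939 m = 939 mm.

≈ 939 mm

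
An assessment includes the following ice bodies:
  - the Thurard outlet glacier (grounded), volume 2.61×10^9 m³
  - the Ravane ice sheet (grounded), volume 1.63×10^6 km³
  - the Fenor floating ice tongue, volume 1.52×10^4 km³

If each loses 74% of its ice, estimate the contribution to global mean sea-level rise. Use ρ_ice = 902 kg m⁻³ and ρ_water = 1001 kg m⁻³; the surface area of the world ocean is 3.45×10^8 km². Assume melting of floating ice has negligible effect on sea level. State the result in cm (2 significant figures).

Thurard: 0.74 × 2.61×10^9 m³ × (902/1001) = 1.740×10^9 m³ of water.
Ravane: 0.74 × 1.63×10^6 km³ × (902/1001) = 1.087×10^6 km³ of water.
The Fenor floating ice tongue is floating and already displaces its own weight of water, so its melt adds essentially nothing to sea level.
Total added water ≈ 1.087×10^15 m³ over 3.45×10^14 m² → Δh = 3.15 m = 320 cm.

≈ 320 cm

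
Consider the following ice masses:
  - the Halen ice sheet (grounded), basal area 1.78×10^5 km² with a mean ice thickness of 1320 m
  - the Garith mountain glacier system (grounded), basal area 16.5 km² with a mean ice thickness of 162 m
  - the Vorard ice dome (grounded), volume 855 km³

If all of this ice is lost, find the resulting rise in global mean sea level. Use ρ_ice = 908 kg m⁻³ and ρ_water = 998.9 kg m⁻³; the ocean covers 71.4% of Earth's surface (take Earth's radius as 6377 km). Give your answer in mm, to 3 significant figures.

≈ 587 mm

Halen: ice volume = 1.78×10^5 km² × 1320 m = 2.350×10^5 km³; 2.350×10^5 × (908/998.9) = 2.136×10^5 km³ of water.
Garith: ice volume = 16.5 km² × 162 m = 2.673 km³; 2.673 × (908/998.9) = 2.430 km³ of water.
Vorard: 855 km³ × (908/998.9) = 777.2 km³ of water.
Total added water ≈ 2.144×10^14 m³ over 3.65×10^14 m² → Δh = 0.587 m = 587 mm.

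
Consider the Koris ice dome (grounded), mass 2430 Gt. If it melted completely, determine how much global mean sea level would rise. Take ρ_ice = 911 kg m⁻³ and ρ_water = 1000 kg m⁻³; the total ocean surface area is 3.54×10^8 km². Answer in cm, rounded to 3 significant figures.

Koris: 2430 Gt = 2.430×10^15 kg; dividing by ρ_w = 1000 kg m⁻³ gives 2.430×10^12 m³ of water.
Spread over 3.54×10^14 m² of ocean, Δh = 2.430×10^12 / 3.54×10^14 = 6.86×10^-3 m = 0.686 cm.

≈ 0.686 cm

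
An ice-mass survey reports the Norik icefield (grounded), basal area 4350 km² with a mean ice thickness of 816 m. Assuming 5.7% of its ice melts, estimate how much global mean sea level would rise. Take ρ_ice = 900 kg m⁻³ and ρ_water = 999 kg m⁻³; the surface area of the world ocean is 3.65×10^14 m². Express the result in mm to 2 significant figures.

Norik: ice volume = 4350 km² × 816 m = 3550 km³; 0.057 × 3550 × (900/999) = 182.3 km³ of water.
Spread over 3.65×10^14 m² of ocean, Δh = 1.823×10^11 / 3.65×10^14 = 4.99×10^-4 m = 0.50 mm.

≈ 0.50 mm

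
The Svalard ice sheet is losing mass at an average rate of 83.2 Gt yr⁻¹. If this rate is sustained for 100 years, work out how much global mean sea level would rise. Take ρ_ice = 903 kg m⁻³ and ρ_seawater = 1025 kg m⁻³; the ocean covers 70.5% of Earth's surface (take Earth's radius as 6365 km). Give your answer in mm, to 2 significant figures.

≈ 23 mm

Total mass lost = 83.2 Gt/yr × 100 yr = 8320 Gt = 8.320×10^15 kg.
ρ_w = 1025 kg m⁻³, so water volume = 8.320×10^15 / 1025 = 8.117×10^12 m³.
Δh = 8.117×10^12 / 3.59×10^14 = 0.0226 m = 23 mm.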